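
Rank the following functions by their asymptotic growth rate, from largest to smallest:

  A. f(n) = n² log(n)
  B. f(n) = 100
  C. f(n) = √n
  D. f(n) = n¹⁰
D > A > C > B

Comparing growth rates:
D = n¹⁰ is O(n¹⁰)
A = n² log(n) is O(n² log n)
C = √n is O(√n)
B = 100 is O(1)

Therefore, the order from fastest to slowest is: D > A > C > B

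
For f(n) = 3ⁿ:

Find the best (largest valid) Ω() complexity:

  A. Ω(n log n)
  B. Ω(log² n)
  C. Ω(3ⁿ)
C

f(n) = 3ⁿ is Ω(3ⁿ).
All listed options are valid Big-Ω bounds (lower bounds),
but Ω(3ⁿ) is the tightest (largest valid bound).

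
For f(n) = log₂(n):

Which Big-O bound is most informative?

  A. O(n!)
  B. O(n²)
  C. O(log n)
C

f(n) = log₂(n) is O(log n).
All listed options are valid Big-O bounds (upper bounds),
but O(log n) is the tightest (smallest valid bound).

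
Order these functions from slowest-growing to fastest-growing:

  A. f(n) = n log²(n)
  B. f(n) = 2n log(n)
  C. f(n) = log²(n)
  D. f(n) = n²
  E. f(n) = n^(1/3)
C < E < B < A < D

Comparing growth rates:
C = log²(n) is O(log² n)
E = n^(1/3) is O(n^(1/3))
B = 2n log(n) is O(n log n)
A = n log²(n) is O(n log² n)
D = n² is O(n²)

Therefore, the order from slowest to fastest is: C < E < B < A < D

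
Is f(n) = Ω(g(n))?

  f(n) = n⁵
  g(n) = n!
False

f(n) = n⁵ is O(n⁵), and g(n) = n! is O(n!).
Since O(n⁵) grows slower than O(n!), f(n) = Ω(g(n)) is false.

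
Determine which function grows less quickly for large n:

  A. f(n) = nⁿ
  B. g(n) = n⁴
B

f(n) = nⁿ is O(nⁿ), while g(n) = n⁴ is O(n⁴).
Since O(n⁴) grows slower than O(nⁿ), g(n) is dominated.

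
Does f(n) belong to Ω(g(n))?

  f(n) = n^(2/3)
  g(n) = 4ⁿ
False

f(n) = n^(2/3) is O(n^(2/3)), and g(n) = 4ⁿ is O(4ⁿ).
Since O(n^(2/3)) grows slower than O(4ⁿ), f(n) = Ω(g(n)) is false.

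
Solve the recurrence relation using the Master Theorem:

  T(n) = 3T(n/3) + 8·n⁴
Θ(n⁴)

Master Theorem: a = 3, b = 3, f(n) = 8·n⁴.
Compute the critical exponent d = log₃(3) = 1.
Compare f(n) = Θ(n⁴) against n^d:
  k = 4 > d = 1, so f(n) = Ω(n^(d+ε)) — Case 3.
  Regularity: a·(n/b)^4/n^4 = a/b^4 = 3/81 < 1 ✓.
  The top-level work dominates: T(n) = Θ(f(n)) = Θ(n⁴).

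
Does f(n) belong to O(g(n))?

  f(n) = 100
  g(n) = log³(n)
True

f(n) = 100 is O(1), and g(n) = log³(n) is O(log³ n).
Since O(1) ⊆ O(log³ n) (f grows no faster than g), f(n) = O(g(n)) is true.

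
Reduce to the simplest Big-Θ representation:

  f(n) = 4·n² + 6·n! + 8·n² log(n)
Θ(n!)

Order the terms by growth rate: 4·n² ≺ 8·n² log(n) ≺ 6·n!.
The fastest-growing term 6·n! dominates as n → ∞; dropping its constant factor gives Θ(n!).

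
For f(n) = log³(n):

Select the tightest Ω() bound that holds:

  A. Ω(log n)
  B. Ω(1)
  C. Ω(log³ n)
C

f(n) = log³(n) is Ω(log³ n).
All listed options are valid Big-Ω bounds (lower bounds),
but Ω(log³ n) is the tightest (largest valid bound).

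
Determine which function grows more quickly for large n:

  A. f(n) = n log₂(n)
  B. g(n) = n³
B

f(n) = n log₂(n) is O(n log n), while g(n) = n³ is O(n³).
Since O(n³) grows faster than O(n log n), g(n) dominates.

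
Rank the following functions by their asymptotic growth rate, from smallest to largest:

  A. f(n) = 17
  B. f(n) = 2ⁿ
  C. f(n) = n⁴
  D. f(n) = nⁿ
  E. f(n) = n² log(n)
A < E < C < B < D

Comparing growth rates:
A = 17 is O(1)
E = n² log(n) is O(n² log n)
C = n⁴ is O(n⁴)
B = 2ⁿ is O(2ⁿ)
D = nⁿ is O(nⁿ)

Therefore, the order from slowest to fastest is: A < E < C < B < D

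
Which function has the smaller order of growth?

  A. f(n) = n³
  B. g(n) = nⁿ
A

f(n) = n³ is O(n³), while g(n) = nⁿ is O(nⁿ).
Since O(n³) grows slower than O(nⁿ), f(n) is dominated.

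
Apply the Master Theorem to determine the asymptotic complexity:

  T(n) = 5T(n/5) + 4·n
Θ(n log n)

Master Theorem: a = 5, b = 5, f(n) = 4·n.
Compute the critical exponent d = log₅(5) = 1.
Compare f(n) = Θ(n) against n^d:
  k = 1 = d, so f(n) = Θ(n^d) — Case 2.
  Work is balanced across levels: T(n) = Θ(n^d log n) = Θ(n log n).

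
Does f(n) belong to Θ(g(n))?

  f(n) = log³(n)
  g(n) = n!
False

f(n) = log³(n) is O(log³ n), and g(n) = n! is O(n!).
Since they have different growth rates, f(n) = Θ(g(n)) is false.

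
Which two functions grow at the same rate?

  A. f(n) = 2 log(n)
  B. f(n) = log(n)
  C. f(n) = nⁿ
A and B

Examining each function:
  A. 2 log(n) is O(log n)
  B. log(n) is O(log n)
  C. nⁿ is O(nⁿ)

Functions A and B both have the same complexity class.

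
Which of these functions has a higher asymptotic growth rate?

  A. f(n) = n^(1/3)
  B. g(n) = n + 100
B

f(n) = n^(1/3) is O(n^(1/3)), while g(n) = n + 100 is O(n).
Since O(n) grows faster than O(n^(1/3)), g(n) dominates.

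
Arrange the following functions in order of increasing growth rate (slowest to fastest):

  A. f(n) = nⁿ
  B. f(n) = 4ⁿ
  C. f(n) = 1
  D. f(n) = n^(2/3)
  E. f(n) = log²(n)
C < E < D < B < A

Comparing growth rates:
C = 1 is O(1)
E = log²(n) is O(log² n)
D = n^(2/3) is O(n^(2/3))
B = 4ⁿ is O(4ⁿ)
A = nⁿ is O(nⁿ)

Therefore, the order from slowest to fastest is: C < E < D < B < A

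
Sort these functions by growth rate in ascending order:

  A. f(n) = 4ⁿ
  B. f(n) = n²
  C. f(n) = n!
B < A < C

Comparing growth rates:
B = n² is O(n²)
A = 4ⁿ is O(4ⁿ)
C = n! is O(n!)

Therefore, the order from slowest to fastest is: B < A < C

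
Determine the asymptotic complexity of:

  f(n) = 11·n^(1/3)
O(n^(1/3))

The dominant term in 11·n^(1/3) is 11·n^(1/3), which is Θ(n^(1/3)).
Constants are absorbed, so the tightest bound is O(n^(1/3)).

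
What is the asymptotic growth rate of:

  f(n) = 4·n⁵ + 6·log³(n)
Θ(n⁵)

Order the terms by growth rate: 6·log³(n) ≺ 4·n⁵.
The fastest-growing term 4·n⁵ dominates as n → ∞; dropping its constant factor gives Θ(n⁵).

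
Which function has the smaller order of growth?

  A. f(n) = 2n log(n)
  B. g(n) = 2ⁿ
A

f(n) = 2n log(n) is O(n log n), while g(n) = 2ⁿ is O(2ⁿ).
Since O(n log n) grows slower than O(2ⁿ), f(n) is dominated.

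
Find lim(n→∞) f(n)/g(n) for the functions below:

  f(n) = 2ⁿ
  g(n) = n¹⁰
∞

Since 2ⁿ (O(2ⁿ)) grows faster than n¹⁰ (O(n¹⁰)),
the ratio f(n)/g(n) → ∞ as n → ∞.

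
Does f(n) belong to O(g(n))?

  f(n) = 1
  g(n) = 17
True

f(n) = 1 and g(n) = 17 are both O(1).
Big-O permits equal growth rates (f ≤ c·g for some c), so f(n) = O(g(n)) is true.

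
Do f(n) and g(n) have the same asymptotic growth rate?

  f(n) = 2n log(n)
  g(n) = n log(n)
True

f(n) = 2n log(n) and g(n) = n log(n) are both O(n log n).
Since they have the same asymptotic growth rate, f(n) = Θ(g(n)) is true.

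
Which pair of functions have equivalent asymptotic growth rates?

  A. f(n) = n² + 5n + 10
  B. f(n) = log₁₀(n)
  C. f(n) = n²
A and C

Examining each function:
  A. n² + 5n + 10 is O(n²)
  B. log₁₀(n) is O(log n)
  C. n² is O(n²)

Functions A and C both have the same complexity class.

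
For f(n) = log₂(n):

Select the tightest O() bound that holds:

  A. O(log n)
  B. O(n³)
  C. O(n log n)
A

f(n) = log₂(n) is O(log n).
All listed options are valid Big-O bounds (upper bounds),
but O(log n) is the tightest (smallest valid bound).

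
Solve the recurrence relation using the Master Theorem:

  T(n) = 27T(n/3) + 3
Θ(n³)

Master Theorem: a = 27, b = 3, f(n) = 3.
Compute the critical exponent d = log₃(27) = 3.
Compare f(n) = Θ(1) against n^d:
  k = 0 < d = 3, so f(n) = O(n^(d-ε)) — Case 1.
  The recursion cost dominates: T(n) = Θ(n^d) = Θ(n³).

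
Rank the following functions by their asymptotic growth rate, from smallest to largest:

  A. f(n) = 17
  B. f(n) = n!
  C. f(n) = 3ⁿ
A < C < B

Comparing growth rates:
A = 17 is O(1)
C = 3ⁿ is O(3ⁿ)
B = n! is O(n!)

Therefore, the order from slowest to fastest is: A < C < B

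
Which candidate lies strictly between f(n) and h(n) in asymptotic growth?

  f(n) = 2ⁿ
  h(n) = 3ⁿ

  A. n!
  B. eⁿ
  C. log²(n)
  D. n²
B

We need g(n) with 2ⁿ = o(g(n)) and g(n) = o(3ⁿ), i.e. O(2ⁿ) ≺ g ≺ O(3ⁿ).
Check each option:
  A. n! — O(n!) does not grow strictly slower than h(n)
  B. eⁿ — O(eⁿ) is strictly between O(2ⁿ) and O(3ⁿ) ✓
  C. log²(n) — O(log² n) does not grow strictly faster than f(n)
  D. n² — O(n²) does not grow strictly faster than f(n)

Only option B (eⁿ) lies strictly between.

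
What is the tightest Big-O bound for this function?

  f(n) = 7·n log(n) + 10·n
O(n log n)

The dominant term in 7·n log(n) + 10·n is 7·n log(n), which is Θ(n log n).
Lower-order terms (10·n) are asymptotically negligible.
Constants are absorbed, so the tightest bound is O(n log n).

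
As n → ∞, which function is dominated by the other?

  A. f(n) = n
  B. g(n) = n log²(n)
A

f(n) = n is O(n), while g(n) = n log²(n) is O(n log² n).
Since O(n) grows slower than O(n log² n), f(n) is dominated.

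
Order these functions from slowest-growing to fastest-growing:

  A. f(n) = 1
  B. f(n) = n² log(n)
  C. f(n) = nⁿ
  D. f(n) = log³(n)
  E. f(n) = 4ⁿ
A < D < B < E < C

Comparing growth rates:
A = 1 is O(1)
D = log³(n) is O(log³ n)
B = n² log(n) is O(n² log n)
E = 4ⁿ is O(4ⁿ)
C = nⁿ is O(nⁿ)

Therefore, the order from slowest to fastest is: A < D < B < E < C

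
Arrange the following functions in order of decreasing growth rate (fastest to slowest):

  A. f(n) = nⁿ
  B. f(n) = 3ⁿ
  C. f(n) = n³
A > B > C

Comparing growth rates:
A = nⁿ is O(nⁿ)
B = 3ⁿ is O(3ⁿ)
C = n³ is O(n³)

Therefore, the order from fastest to slowest is: A > B > C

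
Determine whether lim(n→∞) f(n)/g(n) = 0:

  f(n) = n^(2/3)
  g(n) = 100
False

f(n) = n^(2/3) is O(n^(2/3)), and g(n) = 100 is O(1).
Since O(n^(2/3)) grows faster than or equal to O(1), f(n) = o(g(n)) is false.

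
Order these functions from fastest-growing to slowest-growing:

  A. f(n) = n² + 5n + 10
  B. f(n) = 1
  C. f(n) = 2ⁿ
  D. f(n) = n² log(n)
C > D > A > B

Comparing growth rates:
C = 2ⁿ is O(2ⁿ)
D = n² log(n) is O(n² log n)
A = n² + 5n + 10 is O(n²)
B = 1 is O(1)

Therefore, the order from fastest to slowest is: C > D > A > B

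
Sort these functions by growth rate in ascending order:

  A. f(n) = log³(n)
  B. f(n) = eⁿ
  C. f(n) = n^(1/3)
A < C < B

Comparing growth rates:
A = log³(n) is O(log³ n)
C = n^(1/3) is O(n^(1/3))
B = eⁿ is O(eⁿ)

Therefore, the order from slowest to fastest is: A < C < B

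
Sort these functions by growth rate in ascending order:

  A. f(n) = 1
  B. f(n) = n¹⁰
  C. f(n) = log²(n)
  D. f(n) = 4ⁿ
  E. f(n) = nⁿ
A < C < B < D < E

Comparing growth rates:
A = 1 is O(1)
C = log²(n) is O(log² n)
B = n¹⁰ is O(n¹⁰)
D = 4ⁿ is O(4ⁿ)
E = nⁿ is O(nⁿ)

Therefore, the order from slowest to fastest is: A < C < B < D < E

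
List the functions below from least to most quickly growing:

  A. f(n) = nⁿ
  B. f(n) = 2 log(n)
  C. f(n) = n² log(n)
B < C < A

Comparing growth rates:
B = 2 log(n) is O(log n)
C = n² log(n) is O(n² log n)
A = nⁿ is O(nⁿ)

Therefore, the order from slowest to fastest is: B < C < A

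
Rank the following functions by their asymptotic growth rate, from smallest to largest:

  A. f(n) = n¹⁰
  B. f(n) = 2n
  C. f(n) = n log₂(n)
B < C < A

Comparing growth rates:
B = 2n is O(n)
C = n log₂(n) is O(n log n)
A = n¹⁰ is O(n¹⁰)

Therefore, the order from slowest to fastest is: B < C < A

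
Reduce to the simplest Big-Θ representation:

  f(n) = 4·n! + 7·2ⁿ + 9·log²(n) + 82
Θ(n!)

Order the terms by growth rate: 82 ≺ 9·log²(n) ≺ 7·2ⁿ ≺ 4·n!.
The fastest-growing term 4·n! dominates as n → ∞; dropping its constant factor gives Θ(n!).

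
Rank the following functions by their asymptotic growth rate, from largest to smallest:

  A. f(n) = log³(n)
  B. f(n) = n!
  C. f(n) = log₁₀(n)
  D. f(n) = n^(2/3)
B > D > A > C

Comparing growth rates:
B = n! is O(n!)
D = n^(2/3) is O(n^(2/3))
A = log³(n) is O(log³ n)
C = log₁₀(n) is O(log n)

Therefore, the order from fastest to slowest is: B > D > A > C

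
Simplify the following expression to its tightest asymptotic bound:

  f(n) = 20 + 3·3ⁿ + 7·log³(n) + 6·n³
Θ(3ⁿ)

Order the terms by growth rate: 20 ≺ 7·log³(n) ≺ 6·n³ ≺ 3·3ⁿ.
The fastest-growing term 3·3ⁿ dominates as n → ∞; dropping its constant factor gives Θ(3ⁿ).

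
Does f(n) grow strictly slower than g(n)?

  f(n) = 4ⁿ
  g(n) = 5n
False

f(n) = 4ⁿ is O(4ⁿ), and g(n) = 5n is O(n).
Since O(4ⁿ) grows faster than or equal to O(n), f(n) = o(g(n)) is false.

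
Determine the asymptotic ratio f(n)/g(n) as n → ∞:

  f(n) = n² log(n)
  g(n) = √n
∞

Since n² log(n) (O(n² log n)) grows faster than √n (O(√n)),
the ratio f(n)/g(n) → ∞ as n → ∞.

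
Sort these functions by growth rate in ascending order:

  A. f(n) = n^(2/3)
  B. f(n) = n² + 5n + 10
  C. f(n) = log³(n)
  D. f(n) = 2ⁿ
C < A < B < D

Comparing growth rates:
C = log³(n) is O(log³ n)
A = n^(2/3) is O(n^(2/3))
B = n² + 5n + 10 is O(n²)
D = 2ⁿ is O(2ⁿ)

Therefore, the order from slowest to fastest is: C < A < B < D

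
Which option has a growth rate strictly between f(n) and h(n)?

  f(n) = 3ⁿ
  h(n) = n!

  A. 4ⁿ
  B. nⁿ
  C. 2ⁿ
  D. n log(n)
A

We need g(n) with 3ⁿ = o(g(n)) and g(n) = o(n!), i.e. O(3ⁿ) ≺ g ≺ O(n!).
Check each option:
  A. 4ⁿ — O(4ⁿ) is strictly between O(3ⁿ) and O(n!) ✓
  B. nⁿ — O(nⁿ) does not grow strictly slower than h(n)
  C. 2ⁿ — O(2ⁿ) does not grow strictly faster than f(n)
  D. n log(n) — O(n log n) does not grow strictly faster than f(n)

Only option A (4ⁿ) lies strictly between.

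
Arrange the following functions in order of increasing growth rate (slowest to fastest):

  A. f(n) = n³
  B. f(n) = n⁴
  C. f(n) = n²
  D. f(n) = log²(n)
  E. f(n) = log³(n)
D < E < C < A < B

Comparing growth rates:
D = log²(n) is O(log² n)
E = log³(n) is O(log³ n)
C = n² is O(n²)
A = n³ is O(n³)
B = n⁴ is O(n⁴)

Therefore, the order from slowest to fastest is: D < E < C < A < B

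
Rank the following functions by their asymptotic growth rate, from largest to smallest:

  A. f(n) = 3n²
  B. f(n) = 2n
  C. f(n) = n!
C > A > B

Comparing growth rates:
C = n! is O(n!)
A = 3n² is O(n²)
B = 2n is O(n)

Therefore, the order from fastest to slowest is: C > A > B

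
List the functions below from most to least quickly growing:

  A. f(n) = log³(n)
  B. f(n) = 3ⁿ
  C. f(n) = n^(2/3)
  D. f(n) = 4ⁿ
D > B > C > A

Comparing growth rates:
D = 4ⁿ is O(4ⁿ)
B = 3ⁿ is O(3ⁿ)
C = n^(2/3) is O(n^(2/3))
A = log³(n) is O(log³ n)

Therefore, the order from fastest to slowest is: D > B > C > A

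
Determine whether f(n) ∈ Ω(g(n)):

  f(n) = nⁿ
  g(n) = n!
True

f(n) = nⁿ is O(nⁿ), and g(n) = n! is O(n!).
Since O(nⁿ) grows at least as fast as O(n!), f(n) = Ω(g(n)) is true.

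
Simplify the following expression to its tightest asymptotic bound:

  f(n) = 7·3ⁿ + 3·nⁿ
Θ(nⁿ)

Order the terms by growth rate: 7·3ⁿ ≺ 3·nⁿ.
The fastest-growing term 3·nⁿ dominates as n → ∞; dropping its constant factor gives Θ(nⁿ).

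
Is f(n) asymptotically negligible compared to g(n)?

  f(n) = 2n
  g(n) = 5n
False

f(n) = 2n is O(n), and g(n) = 5n is O(n).
Since they have the same growth rate, f(n) = o(g(n)) is false.
(f = o(g) requires f to grow strictly slower, not equal.)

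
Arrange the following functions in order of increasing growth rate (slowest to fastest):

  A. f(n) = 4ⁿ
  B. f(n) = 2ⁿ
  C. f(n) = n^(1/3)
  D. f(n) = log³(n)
D < C < B < A

Comparing growth rates:
D = log³(n) is O(log³ n)
C = n^(1/3) is O(n^(1/3))
B = 2ⁿ is O(2ⁿ)
A = 4ⁿ is O(4ⁿ)

Therefore, the order from slowest to fastest is: D < C < B < A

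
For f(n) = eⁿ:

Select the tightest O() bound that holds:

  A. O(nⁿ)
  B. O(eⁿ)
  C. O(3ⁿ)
B

f(n) = eⁿ is O(eⁿ).
All listed options are valid Big-O bounds (upper bounds),
but O(eⁿ) is the tightest (smallest valid bound).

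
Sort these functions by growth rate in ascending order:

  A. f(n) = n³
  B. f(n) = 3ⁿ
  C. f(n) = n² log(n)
C < A < B

Comparing growth rates:
C = n² log(n) is O(n² log n)
A = n³ is O(n³)
B = 3ⁿ is O(3ⁿ)

Therefore, the order from slowest to fastest is: C < A < B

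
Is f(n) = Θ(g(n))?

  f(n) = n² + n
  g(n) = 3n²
True

f(n) = n² + n and g(n) = 3n² are both O(n²).
Since they have the same asymptotic growth rate, f(n) = Θ(g(n)) is true.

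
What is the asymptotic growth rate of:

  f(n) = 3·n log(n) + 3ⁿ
Θ(3ⁿ)

Order the terms by growth rate: 3·n log(n) ≺ 3ⁿ.
The fastest-growing term 3ⁿ dominates as n → ∞; dropping its constant factor gives Θ(3ⁿ).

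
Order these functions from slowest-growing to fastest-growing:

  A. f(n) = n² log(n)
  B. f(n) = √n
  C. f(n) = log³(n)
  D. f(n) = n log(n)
C < B < D < A

Comparing growth rates:
C = log³(n) is O(log³ n)
B = √n is O(√n)
D = n log(n) is O(n log n)
A = n² log(n) is O(n² log n)

Therefore, the order from slowest to fastest is: C < B < D < A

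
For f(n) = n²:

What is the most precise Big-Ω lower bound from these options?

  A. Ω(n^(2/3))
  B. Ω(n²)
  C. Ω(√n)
B

f(n) = n² is Ω(n²).
All listed options are valid Big-Ω bounds (lower bounds),
but Ω(n²) is the tightest (largest valid bound).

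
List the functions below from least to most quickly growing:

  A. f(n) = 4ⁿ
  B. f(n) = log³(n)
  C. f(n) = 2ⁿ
B < C < A

Comparing growth rates:
B = log³(n) is O(log³ n)
C = 2ⁿ is O(2ⁿ)
A = 4ⁿ is O(4ⁿ)

Therefore, the order from slowest to fastest is: B < C < A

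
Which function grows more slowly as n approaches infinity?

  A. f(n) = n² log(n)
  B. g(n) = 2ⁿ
A

f(n) = n² log(n) is O(n² log n), while g(n) = 2ⁿ is O(2ⁿ).
Since O(n² log n) grows slower than O(2ⁿ), f(n) is dominated.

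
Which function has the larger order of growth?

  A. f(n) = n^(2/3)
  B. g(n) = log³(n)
A

f(n) = n^(2/3) is O(n^(2/3)), while g(n) = log³(n) is O(log³ n).
Since O(n^(2/3)) grows faster than O(log³ n), f(n) dominates.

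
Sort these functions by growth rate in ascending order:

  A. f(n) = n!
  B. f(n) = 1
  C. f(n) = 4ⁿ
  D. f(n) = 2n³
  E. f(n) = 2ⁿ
B < D < E < C < A

Comparing growth rates:
B = 1 is O(1)
D = 2n³ is O(n³)
E = 2ⁿ is O(2ⁿ)
C = 4ⁿ is O(4ⁿ)
A = n! is O(n!)

Therefore, the order from slowest to fastest is: B < D < E < C < A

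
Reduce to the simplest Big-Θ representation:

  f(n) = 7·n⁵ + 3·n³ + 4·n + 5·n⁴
Θ(n⁵)

Order the terms by growth rate: 4·n ≺ 3·n³ ≺ 5·n⁴ ≺ 7·n⁵.
The fastest-growing term 7·n⁵ dominates as n → ∞; dropping its constant factor gives Θ(n⁵).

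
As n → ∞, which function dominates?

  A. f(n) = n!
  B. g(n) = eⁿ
A

f(n) = n! is O(n!), while g(n) = eⁿ is O(eⁿ).
Since O(n!) grows faster than O(eⁿ), f(n) dominates.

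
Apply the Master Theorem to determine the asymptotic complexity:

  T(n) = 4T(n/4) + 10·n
Θ(n log n)

Master Theorem: a = 4, b = 4, f(n) = 10·n.
Compute the critical exponent d = log₄(4) = 1.
Compare f(n) = Θ(n) against n^d:
  k = 1 = d, so f(n) = Θ(n^d) — Case 2.
  Work is balanced across levels: T(n) = Θ(n^d log n) = Θ(n log n).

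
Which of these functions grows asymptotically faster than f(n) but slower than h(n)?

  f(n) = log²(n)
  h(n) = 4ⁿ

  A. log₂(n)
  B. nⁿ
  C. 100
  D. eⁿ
D

We need g(n) with log²(n) = o(g(n)) and g(n) = o(4ⁿ), i.e. O(log² n) ≺ g ≺ O(4ⁿ).
Check each option:
  A. log₂(n) — O(log n) does not grow strictly faster than f(n)
  B. nⁿ — O(nⁿ) does not grow strictly slower than h(n)
  C. 100 — O(1) does not grow strictly faster than f(n)
  D. eⁿ — O(eⁿ) is strictly between O(log² n) and O(4ⁿ) ✓

Only option D (eⁿ) lies strictly between.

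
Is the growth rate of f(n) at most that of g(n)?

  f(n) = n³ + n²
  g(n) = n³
True

f(n) = n³ + n² and g(n) = n³ are both O(n³).
Big-O permits equal growth rates (f ≤ c·g for some c), so f(n) = O(g(n)) is true.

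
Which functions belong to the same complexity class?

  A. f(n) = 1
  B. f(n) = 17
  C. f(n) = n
A and B

Examining each function:
  A. 1 is O(1)
  B. 17 is O(1)
  C. n is O(n)

Functions A and B both have the same complexity class.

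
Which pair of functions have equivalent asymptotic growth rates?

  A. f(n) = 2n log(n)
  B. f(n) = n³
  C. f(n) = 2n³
B and C

Examining each function:
  A. 2n log(n) is O(n log n)
  B. n³ is O(n³)
  C. 2n³ is O(n³)

Functions B and C both have the same complexity class.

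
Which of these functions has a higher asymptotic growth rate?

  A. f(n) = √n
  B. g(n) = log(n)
A

f(n) = √n is O(√n), while g(n) = log(n) is O(log n).
Since O(√n) grows faster than O(log n), f(n) dominates.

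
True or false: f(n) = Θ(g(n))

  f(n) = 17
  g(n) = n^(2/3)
False

f(n) = 17 is O(1), and g(n) = n^(2/3) is O(n^(2/3)).
Since they have different growth rates, f(n) = Θ(g(n)) is false.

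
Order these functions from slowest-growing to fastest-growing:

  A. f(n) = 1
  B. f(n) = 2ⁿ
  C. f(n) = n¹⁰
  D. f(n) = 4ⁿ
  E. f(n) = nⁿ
A < C < B < D < E

Comparing growth rates:
A = 1 is O(1)
C = n¹⁰ is O(n¹⁰)
B = 2ⁿ is O(2ⁿ)
D = 4ⁿ is O(4ⁿ)
E = nⁿ is O(nⁿ)

Therefore, the order from slowest to fastest is: A < C < B < D < E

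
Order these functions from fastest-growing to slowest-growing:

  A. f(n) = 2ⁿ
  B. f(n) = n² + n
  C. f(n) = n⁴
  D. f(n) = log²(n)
A > C > B > D

Comparing growth rates:
A = 2ⁿ is O(2ⁿ)
C = n⁴ is O(n⁴)
B = n² + n is O(n²)
D = log²(n) is O(log² n)

Therefore, the order from fastest to slowest is: A > C > B > D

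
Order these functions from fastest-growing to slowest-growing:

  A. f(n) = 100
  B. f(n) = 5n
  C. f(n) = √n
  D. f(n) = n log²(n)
D > B > C > A

Comparing growth rates:
D = n log²(n) is O(n log² n)
B = 5n is O(n)
C = √n is O(√n)
A = 100 is O(1)

Therefore, the order from fastest to slowest is: D > B > C > A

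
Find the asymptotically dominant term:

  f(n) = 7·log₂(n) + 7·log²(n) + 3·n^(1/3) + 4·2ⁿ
4·2ⁿ

Looking at each term:
  - 7·log₂(n) is O(log n)
  - 7·log²(n) is O(log² n)
  - 3·n^(1/3) is O(n^(1/3))
  - 4·2ⁿ is O(2ⁿ)

The term 4·2ⁿ (O(2ⁿ)) grows fastest and dominates all others.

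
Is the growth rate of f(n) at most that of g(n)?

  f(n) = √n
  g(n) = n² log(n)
True

f(n) = √n is O(√n), and g(n) = n² log(n) is O(n² log n).
Since O(√n) ⊆ O(n² log n) (f grows no faster than g), f(n) = O(g(n)) is true.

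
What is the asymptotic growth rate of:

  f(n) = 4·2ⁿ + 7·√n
Θ(2ⁿ)

Order the terms by growth rate: 7·√n ≺ 4·2ⁿ.
The fastest-growing term 4·2ⁿ dominates as n → ∞; dropping its constant factor gives Θ(2ⁿ).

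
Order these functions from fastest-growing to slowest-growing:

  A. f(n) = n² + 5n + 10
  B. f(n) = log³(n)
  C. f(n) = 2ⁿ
C > A > B

Comparing growth rates:
C = 2ⁿ is O(2ⁿ)
A = n² + 5n + 10 is O(n²)
B = log³(n) is O(log³ n)

Therefore, the order from fastest to slowest is: C > A > B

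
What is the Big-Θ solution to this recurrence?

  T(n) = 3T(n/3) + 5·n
Θ(n log n)

Master Theorem: a = 3, b = 3, f(n) = 5·n.
Compute the critical exponent d = log₃(3) = 1.
Compare f(n) = Θ(n) against n^d:
  k = 1 = d, so f(n) = Θ(n^d) — Case 2.
  Work is balanced across levels: T(n) = Θ(n^d log n) = Θ(n log n).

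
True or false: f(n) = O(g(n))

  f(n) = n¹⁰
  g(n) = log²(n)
False

f(n) = n¹⁰ is O(n¹⁰), and g(n) = log²(n) is O(log² n).
Since O(n¹⁰) grows faster than O(log² n), f(n) = O(g(n)) is false.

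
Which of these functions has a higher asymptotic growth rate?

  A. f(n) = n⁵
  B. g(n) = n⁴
A

f(n) = n⁵ is O(n⁵), while g(n) = n⁴ is O(n⁴).
Since O(n⁵) grows faster than O(n⁴), f(n) dominates.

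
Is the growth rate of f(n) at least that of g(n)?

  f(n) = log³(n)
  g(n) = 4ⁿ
False

f(n) = log³(n) is O(log³ n), and g(n) = 4ⁿ is O(4ⁿ).
Since O(log³ n) grows slower than O(4ⁿ), f(n) = Ω(g(n)) is false.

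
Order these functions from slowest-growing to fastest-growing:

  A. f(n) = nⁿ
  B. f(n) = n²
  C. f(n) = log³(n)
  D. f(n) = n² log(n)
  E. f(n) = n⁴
C < B < D < E < A

Comparing growth rates:
C = log³(n) is O(log³ n)
B = n² is O(n²)
D = n² log(n) is O(n² log n)
E = n⁴ is O(n⁴)
A = nⁿ is O(nⁿ)

Therefore, the order from slowest to fastest is: C < B < D < E < A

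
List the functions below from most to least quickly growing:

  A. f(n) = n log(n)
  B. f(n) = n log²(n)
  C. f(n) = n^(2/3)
B > A > C

Comparing growth rates:
B = n log²(n) is O(n log² n)
A = n log(n) is O(n log n)
C = n^(2/3) is O(n^(2/3))

Therefore, the order from fastest to slowest is: B > A > C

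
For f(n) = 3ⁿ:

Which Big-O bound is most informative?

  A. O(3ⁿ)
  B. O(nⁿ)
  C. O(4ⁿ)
A

f(n) = 3ⁿ is O(3ⁿ).
All listed options are valid Big-O bounds (upper bounds),
but O(3ⁿ) is the tightest (smallest valid bound).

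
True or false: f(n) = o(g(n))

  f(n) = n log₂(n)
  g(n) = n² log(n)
True

f(n) = n log₂(n) is O(n log n), and g(n) = n² log(n) is O(n² log n).
Since O(n log n) grows strictly slower than O(n² log n), f(n) = o(g(n)) is true.
This means lim(n→∞) f(n)/g(n) = 0.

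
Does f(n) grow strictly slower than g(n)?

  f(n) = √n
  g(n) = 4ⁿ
True

f(n) = √n is O(√n), and g(n) = 4ⁿ is O(4ⁿ).
Since O(√n) grows strictly slower than O(4ⁿ), f(n) = o(g(n)) is true.
This means lim(n→∞) f(n)/g(n) = 0.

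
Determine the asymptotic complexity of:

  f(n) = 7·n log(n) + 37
O(n log n)

The dominant term in 7·n log(n) + 37 is 7·n log(n), which is Θ(n log n).
Lower-order terms (37) are asymptotically negligible.
Constants are absorbed, so the tightest bound is O(n log n).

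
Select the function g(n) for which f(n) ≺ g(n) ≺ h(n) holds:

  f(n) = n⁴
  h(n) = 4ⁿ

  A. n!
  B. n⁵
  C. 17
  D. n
B

We need g(n) with n⁴ = o(g(n)) and g(n) = o(4ⁿ), i.e. O(n⁴) ≺ g ≺ O(4ⁿ).
Check each option:
  A. n! — O(n!) does not grow strictly slower than h(n)
  B. n⁵ — O(n⁵) is strictly between O(n⁴) and O(4ⁿ) ✓
  C. 17 — O(1) does not grow strictly faster than f(n)
  D. n — O(n) does not grow strictly faster than f(n)

Only option B (n⁵) lies strictly between.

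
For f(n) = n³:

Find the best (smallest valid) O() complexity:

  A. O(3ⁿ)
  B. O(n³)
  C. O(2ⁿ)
B

f(n) = n³ is O(n³).
All listed options are valid Big-O bounds (upper bounds),
but O(n³) is the tightest (smallest valid bound).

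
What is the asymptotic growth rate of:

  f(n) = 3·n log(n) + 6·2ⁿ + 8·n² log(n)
Θ(2ⁿ)

Order the terms by growth rate: 3·n log(n) ≺ 8·n² log(n) ≺ 6·2ⁿ.
The fastest-growing term 6·2ⁿ dominates as n → ∞; dropping its constant factor gives Θ(2ⁿ).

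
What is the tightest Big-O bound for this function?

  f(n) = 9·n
O(n)

The dominant term in 9·n is 9·n, which is Θ(n).
Constants are absorbed, so the tightest bound is O(n).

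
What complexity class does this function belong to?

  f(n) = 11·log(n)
O(log n)

The dominant term in 11·log(n) is 11·log(n), which is Θ(log n).
Constants are absorbed, so the tightest bound is O(log n).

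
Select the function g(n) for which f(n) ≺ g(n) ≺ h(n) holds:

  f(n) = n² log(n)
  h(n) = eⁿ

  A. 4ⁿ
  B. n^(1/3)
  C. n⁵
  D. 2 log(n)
C

We need g(n) with n² log(n) = o(g(n)) and g(n) = o(eⁿ), i.e. O(n² log n) ≺ g ≺ O(eⁿ).
Check each option:
  A. 4ⁿ — O(4ⁿ) does not grow strictly slower than h(n)
  B. n^(1/3) — O(n^(1/3)) does not grow strictly faster than f(n)
  C. n⁵ — O(n⁵) is strictly between O(n² log n) and O(eⁿ) ✓
  D. 2 log(n) — O(log n) does not grow strictly faster than f(n)

Only option C (n⁵) lies strictly between.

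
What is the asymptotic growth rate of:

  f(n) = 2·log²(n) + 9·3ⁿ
Θ(3ⁿ)

Order the terms by growth rate: 2·log²(n) ≺ 9·3ⁿ.
The fastest-growing term 9·3ⁿ dominates as n → ∞; dropping its constant factor gives Θ(3ⁿ).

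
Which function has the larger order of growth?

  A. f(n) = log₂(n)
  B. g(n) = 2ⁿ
B

f(n) = log₂(n) is O(log n), while g(n) = 2ⁿ is O(2ⁿ).
Since O(2ⁿ) grows faster than O(log n), g(n) dominates.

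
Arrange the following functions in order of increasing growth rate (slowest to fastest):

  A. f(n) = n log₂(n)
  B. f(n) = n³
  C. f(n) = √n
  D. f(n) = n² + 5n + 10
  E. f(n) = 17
E < C < A < D < B

Comparing growth rates:
E = 17 is O(1)
C = √n is O(√n)
A = n log₂(n) is O(n log n)
D = n² + 5n + 10 is O(n²)
B = n³ is O(n³)

Therefore, the order from slowest to fastest is: E < C < A < D < B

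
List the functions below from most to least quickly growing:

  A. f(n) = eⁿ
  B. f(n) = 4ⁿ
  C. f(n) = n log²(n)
B > A > C

Comparing growth rates:
B = 4ⁿ is O(4ⁿ)
A = eⁿ is O(eⁿ)
C = n log²(n) is O(n log² n)

Therefore, the order from fastest to slowest is: B > A > C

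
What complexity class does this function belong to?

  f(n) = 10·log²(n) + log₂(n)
O(log² n)

The dominant term in 10·log²(n) + log₂(n) is 10·log²(n), which is Θ(log² n).
Lower-order terms (log₂(n)) are asymptotically negligible.
Constants are absorbed, so the tightest bound is O(log² n).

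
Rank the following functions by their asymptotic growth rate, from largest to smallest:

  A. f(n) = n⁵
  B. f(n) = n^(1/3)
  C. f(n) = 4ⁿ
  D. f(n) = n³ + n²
C > A > D > B

Comparing growth rates:
C = 4ⁿ is O(4ⁿ)
A = n⁵ is O(n⁵)
D = n³ + n² is O(n³)
B = n^(1/3) is O(n^(1/3))

Therefore, the order from fastest to slowest is: C > A > D > B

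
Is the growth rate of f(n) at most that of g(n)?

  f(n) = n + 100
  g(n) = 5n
True

f(n) = n + 100 and g(n) = 5n are both O(n).
Big-O permits equal growth rates (f ≤ c·g for some c), so f(n) = O(g(n)) is true.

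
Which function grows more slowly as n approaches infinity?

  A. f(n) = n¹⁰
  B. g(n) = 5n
B

f(n) = n¹⁰ is O(n¹⁰), while g(n) = 5n is O(n).
Since O(n) grows slower than O(n¹⁰), g(n) is dominated.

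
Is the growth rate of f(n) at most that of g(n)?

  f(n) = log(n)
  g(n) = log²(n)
True

f(n) = log(n) is O(log n), and g(n) = log²(n) is O(log² n).
Since O(log n) ⊆ O(log² n) (f grows no faster than g), f(n) = O(g(n)) is true.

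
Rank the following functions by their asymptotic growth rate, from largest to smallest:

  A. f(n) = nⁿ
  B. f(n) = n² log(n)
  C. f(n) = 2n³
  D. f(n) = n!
A > D > C > B

Comparing growth rates:
A = nⁿ is O(nⁿ)
D = n! is O(n!)
C = 2n³ is O(n³)
B = n² log(n) is O(n² log n)

Therefore, the order from fastest to slowest is: A > D > C > B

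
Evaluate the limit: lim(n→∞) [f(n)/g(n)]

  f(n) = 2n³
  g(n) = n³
2

Since 2n³ and n³ have the same growth rate (O(n³)),
the ratio converges to a constant: 2.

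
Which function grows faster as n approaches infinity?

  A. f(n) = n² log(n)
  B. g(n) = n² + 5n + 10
A

f(n) = n² log(n) is O(n² log n), while g(n) = n² + 5n + 10 is O(n²).
Since O(n² log n) grows faster than O(n²), f(n) dominates.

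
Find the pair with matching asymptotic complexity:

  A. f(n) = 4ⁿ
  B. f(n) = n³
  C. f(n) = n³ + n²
B and C

Examining each function:
  A. 4ⁿ is O(4ⁿ)
  B. n³ is O(n³)
  C. n³ + n² is O(n³)

Functions B and C both have the same complexity class.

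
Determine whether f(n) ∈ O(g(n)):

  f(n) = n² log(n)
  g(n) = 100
False

f(n) = n² log(n) is O(n² log n), and g(n) = 100 is O(1).
Since O(n² log n) grows faster than O(1), f(n) = O(g(n)) is false.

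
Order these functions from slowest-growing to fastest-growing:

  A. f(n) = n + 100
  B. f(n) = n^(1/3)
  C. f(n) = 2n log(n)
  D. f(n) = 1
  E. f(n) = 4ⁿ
D < B < A < C < E

Comparing growth rates:
D = 1 is O(1)
B = n^(1/3) is O(n^(1/3))
A = n + 100 is O(n)
C = 2n log(n) is O(n log n)
E = 4ⁿ is O(4ⁿ)

Therefore, the order from slowest to fastest is: D < B < A < C < E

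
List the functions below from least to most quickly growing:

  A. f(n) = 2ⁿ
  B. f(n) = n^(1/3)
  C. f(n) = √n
B < C < A

Comparing growth rates:
B = n^(1/3) is O(n^(1/3))
C = √n is O(√n)
A = 2ⁿ is O(2ⁿ)

Therefore, the order from slowest to fastest is: B < C < A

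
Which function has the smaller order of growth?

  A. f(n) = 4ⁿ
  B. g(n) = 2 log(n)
B

f(n) = 4ⁿ is O(4ⁿ), while g(n) = 2 log(n) is O(log n).
Since O(log n) grows slower than O(4ⁿ), g(n) is dominated.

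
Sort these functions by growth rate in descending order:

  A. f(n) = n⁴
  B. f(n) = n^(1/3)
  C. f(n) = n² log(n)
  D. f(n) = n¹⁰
D > A > C > B

Comparing growth rates:
D = n¹⁰ is O(n¹⁰)
A = n⁴ is O(n⁴)
C = n² log(n) is O(n² log n)
B = n^(1/3) is O(n^(1/3))

Therefore, the order from fastest to slowest is: D > A > C > B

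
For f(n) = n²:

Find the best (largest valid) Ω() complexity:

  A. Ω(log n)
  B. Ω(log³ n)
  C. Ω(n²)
C

f(n) = n² is Ω(n²).
All listed options are valid Big-Ω bounds (lower bounds),
but Ω(n²) is the tightest (largest valid bound).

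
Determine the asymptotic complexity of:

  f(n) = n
O(n)

The dominant term in n is n, which is Θ(n).
Constants are absorbed, so the tightest bound is O(n).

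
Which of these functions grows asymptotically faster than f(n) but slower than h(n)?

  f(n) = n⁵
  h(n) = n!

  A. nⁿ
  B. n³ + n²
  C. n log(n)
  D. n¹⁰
D

We need g(n) with n⁵ = o(g(n)) and g(n) = o(n!), i.e. O(n⁵) ≺ g ≺ O(n!).
Check each option:
  A. nⁿ — O(nⁿ) does not grow strictly slower than h(n)
  B. n³ + n² — O(n³) does not grow strictly faster than f(n)
  C. n log(n) — O(n log n) does not grow strictly faster than f(n)
  D. n¹⁰ — O(n¹⁰) is strictly between O(n⁵) and O(n!) ✓

Only option D (n¹⁰) lies strictly between.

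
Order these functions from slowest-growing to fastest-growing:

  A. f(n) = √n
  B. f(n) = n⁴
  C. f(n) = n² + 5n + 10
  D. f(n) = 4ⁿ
A < C < B < D

Comparing growth rates:
A = √n is O(√n)
C = n² + 5n + 10 is O(n²)
B = n⁴ is O(n⁴)
D = 4ⁿ is O(4ⁿ)

Therefore, the order from slowest to fastest is: A < C < B < D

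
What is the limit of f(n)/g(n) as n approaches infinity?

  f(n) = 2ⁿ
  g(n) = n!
0

Since 2ⁿ (O(2ⁿ)) grows slower than n! (O(n!)),
the ratio f(n)/g(n) → 0 as n → ∞.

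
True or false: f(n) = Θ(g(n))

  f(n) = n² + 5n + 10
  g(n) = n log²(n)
False

f(n) = n² + 5n + 10 is O(n²), and g(n) = n log²(n) is O(n log² n).
Since they have different growth rates, f(n) = Θ(g(n)) is false.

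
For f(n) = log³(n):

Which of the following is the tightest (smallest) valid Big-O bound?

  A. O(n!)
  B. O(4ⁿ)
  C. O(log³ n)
C

f(n) = log³(n) is O(log³ n).
All listed options are valid Big-O bounds (upper bounds),
but O(log³ n) is the tightest (smallest valid bound).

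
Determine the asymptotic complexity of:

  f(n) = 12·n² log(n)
O(n² log n)

The dominant term in 12·n² log(n) is 12·n² log(n), which is Θ(n² log n).
Constants are absorbed, so the tightest bound is O(n² log n).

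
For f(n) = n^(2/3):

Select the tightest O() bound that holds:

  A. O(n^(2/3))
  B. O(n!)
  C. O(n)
A

f(n) = n^(2/3) is O(n^(2/3)).
All listed options are valid Big-O bounds (upper bounds),
but O(n^(2/3)) is the tightest (smallest valid bound).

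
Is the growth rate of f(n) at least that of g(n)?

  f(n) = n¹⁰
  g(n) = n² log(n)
True

f(n) = n¹⁰ is O(n¹⁰), and g(n) = n² log(n) is O(n² log n).
Since O(n¹⁰) grows at least as fast as O(n² log n), f(n) = Ω(g(n)) is true.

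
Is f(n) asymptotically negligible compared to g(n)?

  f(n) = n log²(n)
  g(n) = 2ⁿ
True

f(n) = n log²(n) is O(n log² n), and g(n) = 2ⁿ is O(2ⁿ).
Since O(n log² n) grows strictly slower than O(2ⁿ), f(n) = o(g(n)) is true.
This means lim(n→∞) f(n)/g(n) = 0.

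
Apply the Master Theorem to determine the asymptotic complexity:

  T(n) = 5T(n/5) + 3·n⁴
Θ(n⁴)

Master Theorem: a = 5, b = 5, f(n) = 3·n⁴.
Compute the critical exponent d = log₅(5) = 1.
Compare f(n) = Θ(n⁴) against n^d:
  k = 4 > d = 1, so f(n) = Ω(n^(d+ε)) — Case 3.
  Regularity: a·(n/b)^4/n^4 = a/b^4 = 5/625 < 1 ✓.
  The top-level work dominates: T(n) = Θ(f(n)) = Θ(n⁴).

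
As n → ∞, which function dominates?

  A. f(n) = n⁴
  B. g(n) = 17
A

f(n) = n⁴ is O(n⁴), while g(n) = 17 is O(1).
Since O(n⁴) grows faster than O(1), f(n) dominates.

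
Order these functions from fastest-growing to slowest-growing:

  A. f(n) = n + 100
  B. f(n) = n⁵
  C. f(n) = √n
B > A > C

Comparing growth rates:
B = n⁵ is O(n⁵)
A = n + 100 is O(n)
C = √n is O(√n)

Therefore, the order from fastest to slowest is: B > A > C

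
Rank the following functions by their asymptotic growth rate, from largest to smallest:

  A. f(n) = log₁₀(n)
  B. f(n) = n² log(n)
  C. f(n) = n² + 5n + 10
B > C > A

Comparing growth rates:
B = n² log(n) is O(n² log n)
C = n² + 5n + 10 is O(n²)
A = log₁₀(n) is O(log n)

Therefore, the order from fastest to slowest is: B > C > A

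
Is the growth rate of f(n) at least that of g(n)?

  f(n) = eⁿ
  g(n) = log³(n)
True

f(n) = eⁿ is O(eⁿ), and g(n) = log³(n) is O(log³ n).
Since O(eⁿ) grows at least as fast as O(log³ n), f(n) = Ω(g(n)) is true.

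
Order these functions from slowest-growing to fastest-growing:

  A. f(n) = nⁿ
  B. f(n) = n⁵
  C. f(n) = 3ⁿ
B < C < A

Comparing growth rates:
B = n⁵ is O(n⁵)
C = 3ⁿ is O(3ⁿ)
A = nⁿ is O(nⁿ)

Therefore, the order from slowest to fastest is: B < C < A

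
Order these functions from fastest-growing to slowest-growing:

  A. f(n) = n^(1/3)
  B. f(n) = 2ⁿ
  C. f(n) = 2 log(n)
B > A > C

Comparing growth rates:
B = 2ⁿ is O(2ⁿ)
A = n^(1/3) is O(n^(1/3))
C = 2 log(n) is O(log n)

Therefore, the order from fastest to slowest is: B > A > C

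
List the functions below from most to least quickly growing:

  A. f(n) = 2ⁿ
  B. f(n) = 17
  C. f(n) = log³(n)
A > C > B

Comparing growth rates:
A = 2ⁿ is O(2ⁿ)
C = log³(n) is O(log³ n)
B = 17 is O(1)

Therefore, the order from fastest to slowest is: A > C > B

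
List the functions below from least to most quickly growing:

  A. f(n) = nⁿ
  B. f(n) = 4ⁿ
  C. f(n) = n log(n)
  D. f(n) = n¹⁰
C < D < B < A

Comparing growth rates:
C = n log(n) is O(n log n)
D = n¹⁰ is O(n¹⁰)
B = 4ⁿ is O(4ⁿ)
A = nⁿ is O(nⁿ)

Therefore, the order from slowest to fastest is: C < D < B < A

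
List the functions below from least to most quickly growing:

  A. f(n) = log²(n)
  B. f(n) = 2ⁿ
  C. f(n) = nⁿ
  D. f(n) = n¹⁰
A < D < B < C

Comparing growth rates:
A = log²(n) is O(log² n)
D = n¹⁰ is O(n¹⁰)
B = 2ⁿ is O(2ⁿ)
C = nⁿ is O(nⁿ)

Therefore, the order from slowest to fastest is: A < D < B < C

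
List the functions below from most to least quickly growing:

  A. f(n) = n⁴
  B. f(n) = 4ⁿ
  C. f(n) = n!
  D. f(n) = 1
C > B > A > D

Comparing growth rates:
C = n! is O(n!)
B = 4ⁿ is O(4ⁿ)
A = n⁴ is O(n⁴)
D = 1 is O(1)

Therefore, the order from fastest to slowest is: C > B > A > D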